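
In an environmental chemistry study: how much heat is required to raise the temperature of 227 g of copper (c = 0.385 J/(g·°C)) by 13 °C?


q = mcΔT = 227 × 0.385 × 13
= 1136.14 J

1136.14 J


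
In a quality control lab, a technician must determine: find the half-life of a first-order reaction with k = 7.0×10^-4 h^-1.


t½ = ln2/k = 0.693147/(7.0×10^-4 h^-1)
= 990.2 h

990.2 h


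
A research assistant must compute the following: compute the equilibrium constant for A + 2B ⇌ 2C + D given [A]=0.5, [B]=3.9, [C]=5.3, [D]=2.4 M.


Kc = [C]^2[D]/([A][B]^2)
= (5.3^2 × 2.4^1)/(0.5^1 × 3.9^2)
= 67.416/7.605
= 8.865

8.865


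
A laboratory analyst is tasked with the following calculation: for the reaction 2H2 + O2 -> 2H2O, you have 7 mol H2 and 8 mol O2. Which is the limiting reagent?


Mole ratio available / coefficient:
  H2: 7/2 = 3.500
  O2: 8/1 = 8.000
Smaller ratio is limiting.

H2


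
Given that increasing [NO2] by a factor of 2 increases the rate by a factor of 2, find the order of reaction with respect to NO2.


rate ∝ [NO2]^n
2^n = 2 → n = 1
Order in NO2: 1

1


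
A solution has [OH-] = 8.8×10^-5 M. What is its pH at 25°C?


pOH = -log10([OH-]) = -log10(8.8×10^-5)
= 5 - log10(8.8) = 4.06
pH = 14 - pOH = 14 - 4.06 = 9.94

9.94


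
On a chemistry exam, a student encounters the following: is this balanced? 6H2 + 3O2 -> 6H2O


Equation: 6H2 + 3O2 -> 6H2O
Check atoms: H: 12=12, O: 6=6
Balanced

Yes, balanced


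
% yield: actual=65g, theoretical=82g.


% yield = actual/theoretical × 100
= 65/82 × 100
= 79.27%

79.27%


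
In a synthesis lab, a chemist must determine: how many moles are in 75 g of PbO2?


M(PbO2) = 239.2 g/mol
n = mass/M = 75/239.2 = 0.3135 mol

0.3135 mol


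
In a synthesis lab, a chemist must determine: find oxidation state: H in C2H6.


H is +1 with nonmetals
Oxidation number: +1

+1


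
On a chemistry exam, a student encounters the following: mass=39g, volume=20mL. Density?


ρ = mass/volume
= 39/20
= 1.95 g/mL

1.95 g/mL


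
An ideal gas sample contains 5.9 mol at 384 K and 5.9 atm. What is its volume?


PV = nRT  (R = 0.08206 L·atm/(mol·K))
V = nRT/P = 5.9×0.08206×384/5.9
= 31.511 L

31.511 L


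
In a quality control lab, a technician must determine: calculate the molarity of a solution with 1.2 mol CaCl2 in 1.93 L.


M = n/V = 1.2/1.93 = 0.622 mol/L

0.622 M


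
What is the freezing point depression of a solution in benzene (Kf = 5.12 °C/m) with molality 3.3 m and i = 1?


ΔTf = Kf × m × i
= 5.12 × 3.3 × 1
= 16.896 °C

16.896 °C


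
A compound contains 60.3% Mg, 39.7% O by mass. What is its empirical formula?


Assume 100 g sample. Moles of each element:
  Mg: 60.3/24.31 = 2.48 mol
  O: 39.7/16.0 = 2.481 mol
Divide by smallest (2.48):
  Mg: 2.48/2.48 = 1.0
  O: 2.481/2.48 = 1.0
Empirical formula: MgO

MgO


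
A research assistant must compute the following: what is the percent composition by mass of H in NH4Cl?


M(NH4Cl) = 1×14.01 + 4×1.008 + 1×35.45 = 53.492 g/mol
Mass of H = 4 × 1.008 = 4.032 g/mol
% H = 4.032/53.492 × 100 = 7.54%

7.54%


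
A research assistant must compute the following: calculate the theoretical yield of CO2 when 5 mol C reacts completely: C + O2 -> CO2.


Mole ratio CO2:C = 1:1
n(CO2) = 5 × 1/1 = 5.000 mol
mass = 5.000 × 44.01 = 220.05 g

220.05 g


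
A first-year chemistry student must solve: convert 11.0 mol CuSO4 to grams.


M(CuSO4) = 159.62 g/mol
mass = n × M = 11.0 × 159.62 = 1755.82 g

1755.82 g


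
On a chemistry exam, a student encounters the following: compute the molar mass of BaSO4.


M(BaSO4) = 1×137.33 + 1×32.07 + 4×16.0
= 137.33 + 32.07 + 64.0
= 233.4 g/mol

233.4 g/mol


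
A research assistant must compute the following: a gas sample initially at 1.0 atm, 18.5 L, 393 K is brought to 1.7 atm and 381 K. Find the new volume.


P1V1/T1 = P2V2/T2
V2 = P1V1T2/(T1P2)
= 1.0×18.5×381/(393×1.7)
= 10.55 L

10.55 L


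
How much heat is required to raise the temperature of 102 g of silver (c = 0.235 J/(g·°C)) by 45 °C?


q = mcΔT = 102 × 0.235 × 45
= 1078.65 J

1078.65 J


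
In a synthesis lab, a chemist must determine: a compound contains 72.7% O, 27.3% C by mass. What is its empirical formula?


Assume 100 g sample. Moles of each element:
  O: 72.7/16.0 = 4.544 mol
  C: 27.3/12.01 = 2.273 mol
Divide by smallest (2.273):
  O: 4.544/2.273 = 2.0
  C: 2.273/2.273 = 1.0
Empirical formula: CO2

CO2


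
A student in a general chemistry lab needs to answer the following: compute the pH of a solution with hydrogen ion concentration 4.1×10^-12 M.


pH = -log10([H+]) = -log10(4.1×10^-12)
= 12 - log10(4.1)
= 12 - 0.61
= 11.39

11.39


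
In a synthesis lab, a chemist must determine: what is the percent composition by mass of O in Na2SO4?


M(Na2SO4) = 2×22.99 + 1×32.07 + 4×16.0 = 142.05 g/mol
Mass of O = 4 × 16.0 = 64.00 g/mol
% O = 64.00/142.05 × 100 = 45.05%

45.05%


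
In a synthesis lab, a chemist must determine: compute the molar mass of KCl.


M(KCl) = 1×39.1 + 1×35.45
= 39.1 + 35.45
= 74.55 g/mol

74.55 g/mol


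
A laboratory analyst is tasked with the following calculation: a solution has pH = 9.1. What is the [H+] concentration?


[H+] = 10^(-pH) = 10^(-9.1)
= 7.94×10^-10 M

7.94×10^-10 M


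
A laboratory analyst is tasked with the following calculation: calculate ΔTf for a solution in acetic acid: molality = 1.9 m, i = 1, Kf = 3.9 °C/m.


ΔTf = Kf × m × i
= 3.9 × 1.9 × 1
= 7.41 °C

7.41 °C


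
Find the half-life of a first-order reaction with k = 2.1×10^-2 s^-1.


t½ = ln2/k = 0.693147/(2.1×10^-2 s^-1)
= 33.01 s

33.01 s


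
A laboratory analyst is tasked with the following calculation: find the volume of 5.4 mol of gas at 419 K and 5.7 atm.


PV = nRT  (R = 0.08206 L·atm/(mol·K))
V = nRT/P = 5.4×0.08206×419/5.7
= 32.574 L

32.574 L


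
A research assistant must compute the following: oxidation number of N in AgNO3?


(+1) + x + 3(-2) = 0, so x = +5
Oxidation number: +5

+5


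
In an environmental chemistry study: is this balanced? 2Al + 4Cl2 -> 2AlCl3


Equation: 2Al + 4Cl2 -> 2AlCl3
Check atoms: Al: 2=2, Cl: 8≠6
Not balanced

No, not balanced


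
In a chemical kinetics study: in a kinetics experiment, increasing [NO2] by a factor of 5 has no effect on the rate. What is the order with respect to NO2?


rate ∝ [NO2]^n
rate ∝ [NO2]^0
Order in NO2: 0

0


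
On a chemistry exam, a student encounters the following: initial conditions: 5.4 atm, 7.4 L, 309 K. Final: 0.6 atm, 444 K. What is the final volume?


P1V1/T1 = P2V2/T2
V2 = P1V1T2/(T1P2)
= 5.4×7.4×444/(309×0.6)
= 95.697 L

95.697 L


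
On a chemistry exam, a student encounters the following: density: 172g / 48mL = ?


ρ = mass/volume
= 172/48
= 3.583 g/mL

3.583 g/mL


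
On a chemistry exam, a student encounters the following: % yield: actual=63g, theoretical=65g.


% yield = actual/theoretical × 100
= 63/65 × 100
= 96.92%

96.92%


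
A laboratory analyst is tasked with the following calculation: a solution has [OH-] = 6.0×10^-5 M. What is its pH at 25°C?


pOH = -log10([OH-]) = -log10(6.0×10^-5)
= 5 - log10(6.0) = 4.22
pH = 14 - pOH = 14 - 4.22 = 9.78

9.78


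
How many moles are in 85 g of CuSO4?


M(CuSO4) = 159.62 g/mol
n = mass/M = 85/159.62 = 0.5325 mol

0.5325 mol


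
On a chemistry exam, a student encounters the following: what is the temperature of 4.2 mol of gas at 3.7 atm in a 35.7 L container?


PV = nRT  (R = 0.08206 L·atm/(mol·K))
T = PV/(nR) = 3.7×35.7/(4.2×0.08206)
= 132.09/0.344652
= 383.26 K

383.26 K


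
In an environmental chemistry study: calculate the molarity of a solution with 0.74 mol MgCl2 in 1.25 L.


M = n/V = 0.74/1.25 = 0.592 mol/L

0.592 M


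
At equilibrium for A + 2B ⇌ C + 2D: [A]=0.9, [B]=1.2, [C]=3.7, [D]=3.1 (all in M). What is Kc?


Kc = [C][D]^2/([A][B]^2)
= (3.7^1 × 3.1^2)/(0.9^1 × 1.2^2)
= 35.557/1.296
= 27.44

27.44


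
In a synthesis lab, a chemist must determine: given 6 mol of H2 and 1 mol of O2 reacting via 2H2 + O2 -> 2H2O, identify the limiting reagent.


Mole ratio available / coefficient:
  H2: 6/2 = 3.000
  O2: 1/1 = 1.000
Smaller ratio is limiting.

O2


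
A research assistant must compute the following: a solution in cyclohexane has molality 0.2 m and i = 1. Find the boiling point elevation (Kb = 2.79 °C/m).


ΔTb = Kb × m × i
= 2.79 × 0.2 × 1
= 0.558 °C

0.558 °C


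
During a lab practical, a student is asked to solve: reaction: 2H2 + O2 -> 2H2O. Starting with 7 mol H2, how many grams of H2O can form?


Mole ratio H2O:H2 = 2:2
n(H2O) = 7 × 2/2 = 7.000 mol
mass = 7.000 × 18.02 = 126.14 g

126.14 g


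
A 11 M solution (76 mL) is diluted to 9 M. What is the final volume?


C1V1 = C2V2
11 × 76 = 9 × V2
V2 = 836/9 = 92.89 mL

92.89 mL


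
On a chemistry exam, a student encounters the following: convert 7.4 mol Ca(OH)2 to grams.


M(Ca(OH)2) = 74.1 g/mol
mass = n × M = 7.4 × 74.1 = 548.34 g

548.34 g


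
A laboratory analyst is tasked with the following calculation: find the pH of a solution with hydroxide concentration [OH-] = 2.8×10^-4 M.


pOH = -log10([OH-]) = -log10(2.8×10^-4)
= 4 - log10(2.8) = 3.55
pH = 14 - pOH = 14 - 3.55 = 10.45

10.45


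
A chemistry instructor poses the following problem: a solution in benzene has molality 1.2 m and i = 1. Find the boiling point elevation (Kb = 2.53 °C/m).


ΔTb = Kb × m × i
= 2.53 × 1.2 × 1
= 3.036 °C

3.036 °C


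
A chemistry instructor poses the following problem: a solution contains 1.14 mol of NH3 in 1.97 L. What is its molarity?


M = n/V = 1.14/1.97 = 0.579 mol/L

0.579 M


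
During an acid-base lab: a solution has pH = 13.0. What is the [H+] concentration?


[H+] = 10^(-pH) = 10^(-13.0)
= 1.0×10^-13 M

1.0×10^-13 M


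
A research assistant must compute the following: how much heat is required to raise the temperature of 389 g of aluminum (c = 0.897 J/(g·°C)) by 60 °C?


q = mcΔT = 389 × 0.897 × 60
= 20935.98 J

20935.98 J


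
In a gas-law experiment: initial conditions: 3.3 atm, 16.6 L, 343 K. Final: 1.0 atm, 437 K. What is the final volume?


P1V1/T1 = P2V2/T2
V2 = P1V1T2/(T1P2)
= 3.3×16.6×437/(343×1.0)
= 69.793 L

69.793 L


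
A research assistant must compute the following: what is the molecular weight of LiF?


M(LiF) = 1×6.94 + 1×19.0
= 6.94 + 19.0
= 25.94 g/mol

25.94 g/mol


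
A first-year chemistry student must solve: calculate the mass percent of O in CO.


M(CO) = 1×12.01 + 1×16.0 = 28.01 g/mol
Mass of O = 1 × 16.0 = 16.00 g/mol
% O = 16.00/28.01 × 100 = 57.12%

57.12%


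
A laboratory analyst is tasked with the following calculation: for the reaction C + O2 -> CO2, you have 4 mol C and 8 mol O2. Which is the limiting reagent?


Mole ratio available / coefficient:
  C: 4/1 = 4.000
  O2: 8/1 = 8.000
Smaller ratio is limiting.

C


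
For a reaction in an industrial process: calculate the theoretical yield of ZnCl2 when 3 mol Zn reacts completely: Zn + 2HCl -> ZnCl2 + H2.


Mole ratio ZnCl2:Zn = 1:1
n(ZnCl2) = 3 × 1/1 = 3.000 mol
mass = 3.000 × 136.28 = 408.84 g

408.84 g


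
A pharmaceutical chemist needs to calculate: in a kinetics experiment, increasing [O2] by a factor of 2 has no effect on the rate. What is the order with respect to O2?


rate ∝ [O2]^n
rate ∝ [O2]^0
Order in O2: 0

0


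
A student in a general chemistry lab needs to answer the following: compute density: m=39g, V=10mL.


ρ = mass/volume
= 39/10
= 3.9 g/mL

3.9 g/mL


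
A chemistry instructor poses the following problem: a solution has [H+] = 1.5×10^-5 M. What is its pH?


pH = -log10([H+]) = -log10(1.5×10^-5)
= 5 - log10(1.5)
= 5 - 0.18
= 4.82

4.82


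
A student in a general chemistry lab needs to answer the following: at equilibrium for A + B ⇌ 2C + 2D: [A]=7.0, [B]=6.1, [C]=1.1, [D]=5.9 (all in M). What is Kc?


Kc = [C]^2[D]^2/([A][B])
= (1.1^2 × 5.9^2)/(7.0^1 × 6.1^1)
= 42.1201/42.7
= 0.9864

0.9864


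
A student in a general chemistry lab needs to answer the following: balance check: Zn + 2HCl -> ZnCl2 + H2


Equation: Zn + 2HCl -> ZnCl2 + H2
Check atoms: Cl: 2=2, H: 2=2, Zn: 1=1
Balanced

Yes, balanced


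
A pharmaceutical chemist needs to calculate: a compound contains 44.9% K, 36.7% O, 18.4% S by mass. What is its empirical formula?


Assume 100 g sample. Moles of each element:
  K: 44.9/39.1 = 1.148 mol
  O: 36.7/16.0 = 2.294 mol
  S: 18.4/32.07 = 0.574 mol
Divide by smallest (0.574):
  K: 1.148/0.574 = 2.0
  O: 2.294/0.574 = 4.0
  S: 0.574/0.574 = 1.0
Empirical formula: K2SO4

K2SO4


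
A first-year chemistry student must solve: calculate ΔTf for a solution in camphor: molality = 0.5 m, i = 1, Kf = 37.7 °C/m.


ΔTf = Kf × m × i
= 37.7 × 0.5 × 1
= 18.85 °C

18.85 °C


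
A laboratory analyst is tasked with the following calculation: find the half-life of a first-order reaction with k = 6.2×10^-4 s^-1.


t½ = ln2/k = 0.693147/(6.2×10^-4 s^-1)
= 1118 s

1118 s


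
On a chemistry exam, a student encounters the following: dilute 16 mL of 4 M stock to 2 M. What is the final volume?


C1V1 = C2V2
4 × 16 = 2 × V2
V2 = 64/2 = 32.0 mL

32.0 mL


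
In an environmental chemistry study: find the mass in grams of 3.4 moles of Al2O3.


M(Al2O3) = 101.96 g/mol
mass = n × M = 3.4 × 101.96 = 346.66 g

346.66 g


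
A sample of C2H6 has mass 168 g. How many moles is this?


M(C2H6) = 30.07 g/mol
n = mass/M = 168/30.07 = 5.587 mol

5.587 mol


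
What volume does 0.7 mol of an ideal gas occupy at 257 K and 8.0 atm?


PV = nRT  (R = 0.08206 L·atm/(mol·K))
V = nRT/P = 0.7×0.08206×257/8.0
= 1.845 L

1.845 L


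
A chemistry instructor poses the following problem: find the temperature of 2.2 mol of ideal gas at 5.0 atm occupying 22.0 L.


PV = nRT  (R = 0.08206 L·atm/(mol·K))
T = PV/(nR) = 5.0×22.0/(2.2×0.08206)
= 110.00/0.180532
= 609.31 K

609.31 K


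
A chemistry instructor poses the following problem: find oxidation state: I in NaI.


halide: -1
Oxidation number: -1

-1


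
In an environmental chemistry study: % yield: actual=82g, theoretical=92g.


% yield = actual/theoretical × 100
= 82/92 × 100
= 89.13%

89.13%


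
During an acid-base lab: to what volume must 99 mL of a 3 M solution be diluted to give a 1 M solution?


C1V1 = C2V2
3 × 99 = 1 × V2
V2 = 297/1 = 297.0 mL

297.0 mL


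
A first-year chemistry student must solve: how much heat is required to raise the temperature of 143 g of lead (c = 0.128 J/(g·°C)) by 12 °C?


q = mcΔT = 143 × 0.128 × 12
= 219.65 J

219.65 J


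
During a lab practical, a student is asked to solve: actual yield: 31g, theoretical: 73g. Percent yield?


% yield = actual/theoretical × 100
= 31/73 × 100
= 42.47%

42.47%


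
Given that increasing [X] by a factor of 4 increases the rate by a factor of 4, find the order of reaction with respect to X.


rate ∝ [X]^n
4^n = 4 → n = 1
Order in X: 1

1


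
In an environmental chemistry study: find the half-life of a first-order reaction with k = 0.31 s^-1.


t½ = ln2/k = 0.693147/(0.31 s^-1)
= 2.236 s

2.236 s


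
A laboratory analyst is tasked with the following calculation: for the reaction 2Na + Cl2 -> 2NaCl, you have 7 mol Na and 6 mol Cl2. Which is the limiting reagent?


Mole ratio available / coefficient:
  Na: 7/2 = 3.500
  Cl2: 6/1 = 6.000
Smaller ratio is limiting.

Na


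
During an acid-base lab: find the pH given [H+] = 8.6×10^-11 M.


pH = -log10([H+]) = -log10(8.6×10^-11)
= 11 - log10(8.6)
= 11 - 0.93
= 10.07

10.07


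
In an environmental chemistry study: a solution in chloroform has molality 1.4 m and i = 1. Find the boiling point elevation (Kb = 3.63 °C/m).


ΔTb = Kb × m × i
= 3.63 × 1.4 × 1
= 5.082 °C

5.082 °C


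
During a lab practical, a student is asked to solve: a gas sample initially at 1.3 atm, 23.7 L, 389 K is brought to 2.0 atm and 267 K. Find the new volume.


P1V1/T1 = P2V2/T2
V2 = P1V1T2/(T1P2)
= 1.3×23.7×267/(389×2.0)
= 10.574 L

10.574 L


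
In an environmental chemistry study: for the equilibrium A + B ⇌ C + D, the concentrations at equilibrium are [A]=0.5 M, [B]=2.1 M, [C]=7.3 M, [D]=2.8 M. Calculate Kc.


Kc = [C][D]/([A][B])
= (7.3^1 × 2.8^1)/(0.5^1 × 2.1^1)
= 20.44/1.05
= 19.47

19.47


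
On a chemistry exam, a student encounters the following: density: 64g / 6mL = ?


ρ = mass/volume
= 64/6
= 10.667 g/mL

10.667 g/mL


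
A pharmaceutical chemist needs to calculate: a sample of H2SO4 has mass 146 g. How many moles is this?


M(H2SO4) = 98.09 g/mol
n = mass/M = 146/98.09 = 1.4884 mol

1.4884 mol


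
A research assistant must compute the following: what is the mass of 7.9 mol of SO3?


M(SO3) = 80.07 g/mol
mass = n × M = 7.9 × 80.07 = 632.55 g

632.55 g


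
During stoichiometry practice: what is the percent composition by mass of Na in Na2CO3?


M(Na2CO3) = 2×22.99 + 1×12.01 + 3×16.0 = 105.99 g/mol
Mass of Na = 2 × 22.99 = 45.98 g/mol
% Na = 45.98/105.99 × 100 = 43.38%

43.38%


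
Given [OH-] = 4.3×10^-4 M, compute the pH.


pOH = -log10([OH-]) = -log10(4.3×10^-4)
= 4 - log10(4.3) = 3.37
pH = 14 - pOH = 14 - 3.37 = 10.63

10.63


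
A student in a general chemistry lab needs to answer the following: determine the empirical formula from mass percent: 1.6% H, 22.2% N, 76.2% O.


Assume 100 g sample. Moles of each element:
  H: 1.6/1.008 = 1.587 mol
  N: 22.2/14.01 = 1.585 mol
  O: 76.2/16.0 = 4.763 mol
Divide by smallest (1.585):
  H: 1.587/1.585 = 1.0
  N: 1.585/1.585 = 1.0
  O: 4.763/1.585 = 3.01
Empirical formula: HNO3

HNO3


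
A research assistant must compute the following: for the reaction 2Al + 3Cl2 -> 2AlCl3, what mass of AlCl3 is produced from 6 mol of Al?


Mole ratio AlCl3:Al = 2:2
n(AlCl3) = 6 × 2/2 = 6.000 mol
mass = 6.000 × 133.33 = 799.98 g

799.98 g


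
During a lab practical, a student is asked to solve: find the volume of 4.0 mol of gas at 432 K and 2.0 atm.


PV = nRT  (R = 0.08206 L·atm/(mol·K))
V = nRT/P = 4.0×0.08206×432/2.0
= 70.9 L

70.9 L


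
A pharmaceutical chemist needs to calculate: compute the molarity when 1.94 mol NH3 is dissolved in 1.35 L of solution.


M = n/V = 1.94/1.35 = 1.437 mol/L

1.437 M


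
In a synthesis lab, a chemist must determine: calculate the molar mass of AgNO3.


M(AgNO3) = 1×107.87 + 1×14.01 + 3×16.0
= 107.87 + 14.01 + 48.0
= 169.88 g/mol

169.88 g/mol


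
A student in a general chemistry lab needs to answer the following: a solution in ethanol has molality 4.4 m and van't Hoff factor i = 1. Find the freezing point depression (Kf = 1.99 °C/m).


ΔTf = Kf × m × i
= 1.99 × 4.4 × 1
= 8.756 °C

8.756 °C


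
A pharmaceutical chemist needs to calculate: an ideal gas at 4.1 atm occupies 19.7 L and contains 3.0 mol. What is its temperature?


PV = nRT  (R = 0.08206 L·atm/(mol·K))
T = PV/(nR) = 4.1×19.7/(3.0×0.08206)
= 80.77/0.246180
= 328.09 K

328.09 K


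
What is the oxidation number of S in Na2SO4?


2(+1) + x + 4(-2) = 0, so x = +6
Oxidation number: +6

+6


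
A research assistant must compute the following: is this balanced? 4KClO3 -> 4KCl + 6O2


Equation: 4KClO3 -> 4KCl + 6O2
Check atoms: Cl: 4=4, K: 4=4, O: 12=12
Balanced

Yes, balanced


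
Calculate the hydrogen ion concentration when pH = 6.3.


[H+] = 10^(-pH) = 10^(-6.3)
= 5.01×10^-7 M

5.01×10^-7 M


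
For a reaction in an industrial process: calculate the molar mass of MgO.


M(MgO) = 1×24.31 + 1×16.0
= 24.31 + 16.0
= 40.31 g/mol

40.31 g/mol


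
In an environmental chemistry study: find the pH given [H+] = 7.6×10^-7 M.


pH = -log10([H+]) = -log10(7.6×10^-7)
= 7 - log10(7.6)
= 7 - 0.88
= 6.12

6.12


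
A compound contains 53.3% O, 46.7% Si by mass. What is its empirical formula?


Assume 100 g sample. Moles of each element:
  O: 53.3/16.0 = 3.331 mol
  Si: 46.7/28.09 = 1.663 mol
Divide by smallest (1.663):
  O: 3.331/1.663 = 2.0
  Si: 1.663/1.663 = 1.0
Empirical formula: SiO2

SiO2


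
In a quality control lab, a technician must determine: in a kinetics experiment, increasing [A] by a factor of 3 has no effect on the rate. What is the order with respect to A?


rate ∝ [A]^n
rate ∝ [A]^0
Order in A: 0

0


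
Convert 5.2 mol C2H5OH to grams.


M(C2H5OH) = 46.07 g/mol
mass = n × M = 5.2 × 46.07 = 239.56 g

239.56 g


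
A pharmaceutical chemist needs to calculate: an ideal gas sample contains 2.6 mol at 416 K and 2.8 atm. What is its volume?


PV = nRT  (R = 0.08206 L·atm/(mol·K))
V = nRT/P = 2.6×0.08206×416/2.8
= 31.699 L

31.699 L


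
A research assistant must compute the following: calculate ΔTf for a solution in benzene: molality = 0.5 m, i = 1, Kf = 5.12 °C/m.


ΔTf = Kf × m × i
= 5.12 × 0.5 × 1
= 2.56 °C

2.56 °C


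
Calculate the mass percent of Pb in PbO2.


M(PbO2) = 1×207.2 + 2×16.0 = 239.20 g/mol
Mass of Pb = 1 × 207.2 = 207.20 g/mol
% Pb = 207.20/239.20 × 100 = 86.62%

86.62%


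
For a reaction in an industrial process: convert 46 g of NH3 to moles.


M(NH3) = 17.03 g/mol
n = mass/M = 46/17.03 = 2.7011 mol

2.7011 mol


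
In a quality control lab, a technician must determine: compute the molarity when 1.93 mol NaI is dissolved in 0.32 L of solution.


M = n/V = 1.93/0.32 = 6.031 mol/L

6.031 M


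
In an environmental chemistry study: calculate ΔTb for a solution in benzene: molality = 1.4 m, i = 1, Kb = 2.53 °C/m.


ΔTb = Kb × m × i
= 2.53 × 1.4 × 1
= 3.542 °C

3.542 °C


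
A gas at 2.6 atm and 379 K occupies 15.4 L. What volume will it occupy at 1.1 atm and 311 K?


P1V1/T1 = P2V2/T2
V2 = P1V1T2/(T1P2)
= 2.6×15.4×311/(379×1.1)
= 29.869 L

29.869 L


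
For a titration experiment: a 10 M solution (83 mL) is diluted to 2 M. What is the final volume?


C1V1 = C2V2
10 × 83 = 2 × V2
V2 = 830/2 = 415.0 mL

415.0 mL


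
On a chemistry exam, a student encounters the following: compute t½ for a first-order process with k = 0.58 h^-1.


t½ = ln2/k = 0.693147/(0.58 h^-1)
= 1.195 h

1.195 h


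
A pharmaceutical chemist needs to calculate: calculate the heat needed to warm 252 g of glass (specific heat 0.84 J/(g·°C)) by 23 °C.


q = mcΔT = 252 × 0.84 × 23
= 4868.64 J

4868.64 J


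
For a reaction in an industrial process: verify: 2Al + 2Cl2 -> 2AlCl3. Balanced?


Equation: 2Al + 2Cl2 -> 2AlCl3
Check atoms: Al: 2=2, Cl: 4≠6
Not balanced

No, not balanced


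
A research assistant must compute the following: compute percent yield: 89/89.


% yield = actual/theoretical × 100
= 89/89 × 100
= 100.0%

100.0%


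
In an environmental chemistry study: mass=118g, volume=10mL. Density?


ρ = mass/volume
= 118/10
= 11.8 g/mL

11.8 g/mL


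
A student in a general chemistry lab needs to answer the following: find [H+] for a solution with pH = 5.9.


[H+] = 10^(-pH) = 10^(-5.9)
= 1.26×10^-6 M

1.26×10^-6 M


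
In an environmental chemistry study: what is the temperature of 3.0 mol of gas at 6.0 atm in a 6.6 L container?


PV = nRT  (R = 0.08206 L·atm/(mol·K))
T = PV/(nR) = 6.0×6.6/(3.0×0.08206)
= 39.60/0.246180
= 160.86 K

160.86 K


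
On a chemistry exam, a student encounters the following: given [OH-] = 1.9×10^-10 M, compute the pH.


pOH = -log10([OH-]) = -log10(1.9×10^-10)
= 10 - log10(1.9) = 9.72
pH = 14 - pOH = 14 - 9.72 = 4.28

4.28


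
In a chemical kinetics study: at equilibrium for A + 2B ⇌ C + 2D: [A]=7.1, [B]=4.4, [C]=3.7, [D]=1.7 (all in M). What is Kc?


Kc = [C][D]^2/([A][B]^2)
= (3.7^1 × 1.7^2)/(7.1^1 × 4.4^2)
= 10.693/137.456
= 0.07779

0.07779


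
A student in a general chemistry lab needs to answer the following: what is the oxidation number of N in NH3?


x + 3(+1) = 0, so x = -3
Oxidation number: -3

-3


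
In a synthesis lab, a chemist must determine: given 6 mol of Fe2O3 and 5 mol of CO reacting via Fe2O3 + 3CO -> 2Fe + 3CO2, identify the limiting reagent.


Mole ratio available / coefficient:
  Fe2O3: 6/1 = 6.000
  CO: 5/3 = 1.667
Smaller ratio is limiting.

CO


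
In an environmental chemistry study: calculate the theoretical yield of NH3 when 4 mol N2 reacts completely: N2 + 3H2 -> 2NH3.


Mole ratio NH3:N2 = 2:1
n(NH3) = 4 × 2/1 = 8.000 mol
mass = 8.000 × 17.03 = 136.24 g

136.24 g


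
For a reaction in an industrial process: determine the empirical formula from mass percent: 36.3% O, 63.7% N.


Assume 100 g sample. Moles of each element:
  O: 36.3/16.0 = 2.269 mol
  N: 63.7/14.01 = 4.547 mol
Divide by smallest (2.269):
  O: 2.269/2.269 = 1.0
  N: 4.547/2.269 = 2.0
Empirical formula: N2O

N2O


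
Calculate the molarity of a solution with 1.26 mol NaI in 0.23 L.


M = n/V = 1.26/0.23 = 5.478 mol/L

5.478 M


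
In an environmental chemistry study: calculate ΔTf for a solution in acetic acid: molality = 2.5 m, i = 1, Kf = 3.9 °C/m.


ΔTf = Kf × m × i
= 3.9 × 2.5 × 1
= 9.75 °C

9.75 °C


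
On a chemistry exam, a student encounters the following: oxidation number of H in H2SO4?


H is +1 with nonmetals
Oxidation number: +1

+1


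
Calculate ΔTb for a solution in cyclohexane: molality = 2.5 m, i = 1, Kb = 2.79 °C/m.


ΔTb = Kb × m × i
= 2.79 × 2.5 × 1
= 6.975 °C

6.975 °C


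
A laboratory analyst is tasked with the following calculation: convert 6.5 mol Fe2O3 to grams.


M(Fe2O3) = 159.7 g/mol
mass = n × M = 6.5 × 159.7 = 1038.05 g

1038.05 g


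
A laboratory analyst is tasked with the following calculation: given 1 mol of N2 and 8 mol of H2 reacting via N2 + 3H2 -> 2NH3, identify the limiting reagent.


Mole ratio available / coefficient:
  N2: 1/1 = 1.000
  H2: 8/3 = 2.667
Smaller ratio is limiting.

N2


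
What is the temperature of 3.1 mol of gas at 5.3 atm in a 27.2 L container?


PV = nRT  (R = 0.08206 L·atm/(mol·K))
T = PV/(nR) = 5.3×27.2/(3.1×0.08206)
= 144.16/0.254386
= 566.70 K

566.70 K


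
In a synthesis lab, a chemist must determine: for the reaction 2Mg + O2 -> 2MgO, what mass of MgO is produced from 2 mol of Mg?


Mole ratio MgO:Mg = 2:2
n(MgO) = 2 × 2/2 = 2.000 mol
mass = 2.000 × 40.31 = 80.62 g

80.62 g


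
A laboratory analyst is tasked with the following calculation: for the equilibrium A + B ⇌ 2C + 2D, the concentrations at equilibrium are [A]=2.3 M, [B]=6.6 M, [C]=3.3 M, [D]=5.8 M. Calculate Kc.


Kc = [C]^2[D]^2/([A][B])
= (3.3^2 × 5.8^2)/(2.3^1 × 6.6^1)
= 366.3396/15.18
= 24.13

24.13


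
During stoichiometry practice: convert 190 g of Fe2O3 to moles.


M(Fe2O3) = 159.7 g/mol
n = mass/M = 190/159.7 = 1.1897 mol

1.1897 mol


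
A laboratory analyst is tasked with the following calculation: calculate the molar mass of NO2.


M(NO2) = 1×14.01 + 2×16.0
= 14.01 + 32.0
= 46.01 g/mol

46.01 g/mol


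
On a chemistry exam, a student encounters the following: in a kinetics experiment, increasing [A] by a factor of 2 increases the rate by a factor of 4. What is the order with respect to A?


rate ∝ [A]^n
2^n = 4 → n = 2
Order in A: 2

2


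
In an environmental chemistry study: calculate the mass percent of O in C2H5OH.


M(C2H5OH) = 2×12.01 + 6×1.008 + 1×16.0 = 46.068 g/mol
Mass of O = 1 × 16.0 = 16.00 g/mol
% O = 16.00/46.068 × 100 = 34.73%

34.73%


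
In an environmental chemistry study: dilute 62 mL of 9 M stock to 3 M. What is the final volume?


C1V1 = C2V2
9 × 62 = 3 × V2
V2 = 558/3 = 186.0 mL

186.0 mL


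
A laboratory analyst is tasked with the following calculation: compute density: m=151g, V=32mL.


ρ = mass/volume
= 151/32
= 4.719 g/mL

4.719 g/mL


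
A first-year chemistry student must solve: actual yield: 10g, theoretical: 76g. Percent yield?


% yield = actual/theoretical × 100
= 10/76 × 100
= 13.16%

13.16%


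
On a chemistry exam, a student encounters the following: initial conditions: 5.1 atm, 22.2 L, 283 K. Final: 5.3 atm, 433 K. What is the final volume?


P1V1/T1 = P2V2/T2
V2 = P1V1T2/(T1P2)
= 5.1×22.2×433/(283×5.3)
= 32.685 L

32.685 L


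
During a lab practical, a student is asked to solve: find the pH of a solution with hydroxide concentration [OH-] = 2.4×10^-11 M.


pOH = -log10([OH-]) = -log10(2.4×10^-11)
= 11 - log10(2.4) = 10.62
pH = 14 - pOH = 14 - 10.62 = 3.38

3.38


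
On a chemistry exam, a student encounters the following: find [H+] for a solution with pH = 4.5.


[H+] = 10^(-pH) = 10^(-4.5)
= 3.16×10^-5 M

3.16×10^-5 M


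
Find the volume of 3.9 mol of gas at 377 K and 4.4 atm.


PV = nRT  (R = 0.08206 L·atm/(mol·K))
V = nRT/P = 3.9×0.08206×377/4.4
= 27.421 L

27.421 L


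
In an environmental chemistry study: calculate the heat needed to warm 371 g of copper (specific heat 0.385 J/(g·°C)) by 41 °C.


q = mcΔT = 371 × 0.385 × 41
= 5856.24 J

5856.24 J


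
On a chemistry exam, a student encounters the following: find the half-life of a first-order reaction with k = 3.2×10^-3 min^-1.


t½ = ln2/k = 0.693147/(3.2×10^-3 min^-1)
= 216.6 min

216.6 min


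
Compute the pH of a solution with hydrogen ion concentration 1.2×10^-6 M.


pH = -log10([H+]) = -log10(1.2×10^-6)
= 6 - log10(1.2)
= 6 - 0.08
= 5.92

5.92


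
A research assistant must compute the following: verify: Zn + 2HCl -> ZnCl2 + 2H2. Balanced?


Equation: Zn + 2HCl -> ZnCl2 + 2H2
Check atoms: Cl: 2=2, H: 2≠4, Zn: 1=1
Not balanced

No, not balanced


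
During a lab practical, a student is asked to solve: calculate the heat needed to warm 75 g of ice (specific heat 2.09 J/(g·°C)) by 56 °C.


q = mcΔT = 75 × 2.09 × 56
= 8778.00 J

8778.00 J


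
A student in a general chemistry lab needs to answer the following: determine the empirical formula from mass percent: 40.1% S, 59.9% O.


Assume 100 g sample. Moles of each element:
  S: 40.1/32.07 = 1.25 mol
  O: 59.9/16.0 = 3.744 mol
Divide by smallest (1.25):
  S: 1.25/1.25 = 1.0
  O: 3.744/1.25 = 3.0
Empirical formula: SO3

SO3


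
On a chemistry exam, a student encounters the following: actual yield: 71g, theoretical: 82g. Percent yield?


% yield = actual/theoretical × 100
= 71/82 × 100
= 86.59%

86.59%


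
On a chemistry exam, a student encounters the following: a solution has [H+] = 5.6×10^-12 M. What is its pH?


pH = -log10([H+]) = -log10(5.6×10^-12)
= 12 - log10(5.6)
= 12 - 0.75
= 11.25

11.25


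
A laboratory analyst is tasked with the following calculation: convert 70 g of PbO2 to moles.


M(PbO2) = 239.2 g/mol
n = mass/M = 70/239.2 = 0.2926 mol

0.2926 mol


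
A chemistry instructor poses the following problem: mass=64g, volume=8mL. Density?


ρ = mass/volume
= 64/8
= 8.0 g/mL

8.0 g/mL


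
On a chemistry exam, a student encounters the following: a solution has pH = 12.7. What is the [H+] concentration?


[H+] = 10^(-pH) = 10^(-12.7)
= 2.0×10^-13 M

2.0×10^-13 M


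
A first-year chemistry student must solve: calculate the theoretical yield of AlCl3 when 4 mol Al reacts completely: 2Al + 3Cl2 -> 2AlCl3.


Mole ratio AlCl3:Al = 2:2
n(AlCl3) = 4 × 2/2 = 4.000 mol
mass = 4.000 × 133.33 = 533.32 g

533.32 g


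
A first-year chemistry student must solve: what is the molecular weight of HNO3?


M(HNO3) = 1×1.008 + 1×14.01 + 3×16.0
= 1.01 + 14.01 + 48.0
= 63.02 g/mol

63.02 g/mol


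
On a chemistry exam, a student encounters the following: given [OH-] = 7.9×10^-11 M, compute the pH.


pOH = -log10([OH-]) = -log10(7.9×10^-11)
= 11 - log10(7.9) = 10.1
pH = 14 - pOH = 14 - 10.1 = 3.9

3.9


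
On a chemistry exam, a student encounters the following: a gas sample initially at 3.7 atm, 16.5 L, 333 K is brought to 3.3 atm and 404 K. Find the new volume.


P1V1/T1 = P2V2/T2
V2 = P1V1T2/(T1P2)
= 3.7×16.5×404/(333×3.3)
= 22.444 L

22.444 L


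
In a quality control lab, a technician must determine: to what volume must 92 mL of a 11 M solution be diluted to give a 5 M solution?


C1V1 = C2V2
11 × 92 = 5 × V2
V2 = 1012/5 = 202.4 mL

202.4 mL


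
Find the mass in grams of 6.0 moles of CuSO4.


M(CuSO4) = 159.62 g/mol
mass = n × M = 6.0 × 159.62 = 957.72 g

957.72 g


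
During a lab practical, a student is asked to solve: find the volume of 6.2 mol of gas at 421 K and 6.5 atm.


PV = nRT  (R = 0.08206 L·atm/(mol·K))
V = nRT/P = 6.2×0.08206×421/6.5
= 32.953 L

32.953 L


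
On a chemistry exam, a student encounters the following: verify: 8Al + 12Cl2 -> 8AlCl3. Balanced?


Equation: 8Al + 12Cl2 -> 8AlCl3
Check atoms: Al: 8=8, Cl: 24=24
Balanced

Yes, balanced


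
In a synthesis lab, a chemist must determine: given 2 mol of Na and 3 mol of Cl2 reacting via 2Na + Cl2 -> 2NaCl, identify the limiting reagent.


Mole ratio available / coefficient:
  Na: 2/2 = 1.000
  Cl2: 3/1 = 3.000
Smaller ratio is limiting.

Na


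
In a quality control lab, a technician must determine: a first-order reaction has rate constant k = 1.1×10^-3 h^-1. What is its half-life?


t½ = ln2/k = 0.693147/(1.1×10^-3 h^-1)
= 630.1 h

630.1 h


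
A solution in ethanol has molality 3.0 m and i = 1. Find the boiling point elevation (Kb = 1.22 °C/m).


ΔTb = Kb × m × i
= 1.22 × 3.0 × 1
= 3.66 °C

3.66 °C


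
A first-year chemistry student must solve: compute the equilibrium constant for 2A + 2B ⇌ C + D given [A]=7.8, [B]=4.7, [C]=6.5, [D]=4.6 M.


Kc = [C][D]/([A]^2[B]^2)
= (6.5^1 × 4.6^1)/(7.8^2 × 4.7^2)
= 29.9/1343.9556
= 0.02225

0.02225


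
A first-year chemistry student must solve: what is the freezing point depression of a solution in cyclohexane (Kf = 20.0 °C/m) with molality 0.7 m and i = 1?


ΔTf = Kf × m × i
= 20.0 × 0.7 × 1
= 14.0 °C

14.0 °C


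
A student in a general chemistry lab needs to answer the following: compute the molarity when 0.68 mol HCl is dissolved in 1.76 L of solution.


M = n/V = 0.68/1.76 = 0.386 mol/L

0.386 M


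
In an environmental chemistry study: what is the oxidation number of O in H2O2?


Peroxide: O is -1
Oxidation number: -1

-1


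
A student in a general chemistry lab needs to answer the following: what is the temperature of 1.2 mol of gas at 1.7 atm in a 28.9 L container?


PV = nRT  (R = 0.08206 L·atm/(mol·K))
T = PV/(nR) = 1.7×28.9/(1.2×0.08206)
= 49.13/0.098472
= 498.92 K

498.92 K


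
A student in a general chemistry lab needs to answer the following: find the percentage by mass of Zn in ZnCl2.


M(ZnCl2) = 1×65.38 + 2×35.45 = 136.28 g/mol
Mass of Zn = 1 × 65.38 = 65.38 g/mol
% Zn = 65.38/136.28 × 100 = 47.97%

47.97%


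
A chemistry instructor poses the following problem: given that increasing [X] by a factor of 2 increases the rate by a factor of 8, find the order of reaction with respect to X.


rate ∝ [X]^n
2^n = 8 → n = 3
Order in X: 3

3


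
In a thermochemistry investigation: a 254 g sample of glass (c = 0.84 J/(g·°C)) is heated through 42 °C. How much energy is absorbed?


q = mcΔT = 254 × 0.84 × 42
= 8961.12 J

8961.12 J


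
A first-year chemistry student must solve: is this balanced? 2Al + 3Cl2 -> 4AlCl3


Equation: 2Al + 3Cl2 -> 4AlCl3
Check atoms: Al: 2≠4, Cl: 6≠12
Not balanced

No, not balanced


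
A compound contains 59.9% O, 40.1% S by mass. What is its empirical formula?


Assume 100 g sample. Moles of each element:
  O: 59.9/16.0 = 3.744 mol
  S: 40.1/32.07 = 1.25 mol
Divide by smallest (1.25):
  O: 3.744/1.25 = 3.0
  S: 1.25/1.25 = 1.0
Empirical formula: SO3

SO3


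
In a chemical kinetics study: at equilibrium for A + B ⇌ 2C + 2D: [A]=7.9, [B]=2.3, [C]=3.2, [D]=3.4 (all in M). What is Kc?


Kc = [C]^2[D]^2/([A][B])
= (3.2^2 × 3.4^2)/(7.9^1 × 2.3^1)
= 118.3744/18.17
= 6.515

6.515


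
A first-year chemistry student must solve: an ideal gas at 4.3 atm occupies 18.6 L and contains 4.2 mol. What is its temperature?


PV = nRT  (R = 0.08206 L·atm/(mol·K))
T = PV/(nR) = 4.3×18.6/(4.2×0.08206)
= 79.98/0.344652
= 232.06 K

232.06 K


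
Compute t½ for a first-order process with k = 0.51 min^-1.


t½ = ln2/k = 0.693147/(0.51 min^-1)
= 1.359 min

1.359 min


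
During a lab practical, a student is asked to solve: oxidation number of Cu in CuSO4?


Sulfate is -2, so Cu = +2
Oxidation number: +2

+2


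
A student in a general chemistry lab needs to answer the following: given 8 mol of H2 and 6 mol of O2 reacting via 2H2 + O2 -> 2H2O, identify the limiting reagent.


Mole ratio available / coefficient:
  H2: 8/2 = 4.000
  O2: 6/1 = 6.000
Smaller ratio is limiting.

H2


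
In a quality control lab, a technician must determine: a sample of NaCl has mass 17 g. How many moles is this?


M(NaCl) = 58.44 g/mol
n = mass/M = 17/58.44 = 0.2909 mol

0.2909 mol


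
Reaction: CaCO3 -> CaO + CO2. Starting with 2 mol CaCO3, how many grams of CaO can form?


Mole ratio CaO:CaCO3 = 1:1
n(CaO) = 2 × 1/1 = 2.000 mol
mass = 2.000 × 56.08 = 112.16 g

112.16 g


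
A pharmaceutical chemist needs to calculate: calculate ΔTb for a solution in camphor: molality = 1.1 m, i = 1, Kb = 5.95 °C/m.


ΔTb = Kb × m × i
= 5.95 × 1.1 × 1
= 6.545 °C

6.545 °C


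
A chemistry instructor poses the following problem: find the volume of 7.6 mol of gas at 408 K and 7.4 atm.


PV = nRT  (R = 0.08206 L·atm/(mol·K))
V = nRT/P = 7.6×0.08206×408/7.4
= 34.385 L

34.385 L


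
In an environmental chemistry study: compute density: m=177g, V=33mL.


ρ = mass/volume
= 177/33
= 5.364 g/mL

5.364 g/mL


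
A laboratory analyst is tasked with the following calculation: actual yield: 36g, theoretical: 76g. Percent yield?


% yield = actual/theoretical × 100
= 36/76 × 100
= 47.37%

47.37%


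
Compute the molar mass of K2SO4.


M(K2SO4) = 2×39.1 + 1×32.07 + 4×16.0
= 78.2 + 32.07 + 64.0
= 174.27 g/mol

174.27 g/mol


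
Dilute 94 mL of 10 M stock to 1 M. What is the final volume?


C1V1 = C2V2
10 × 94 = 1 × V2
V2 = 940/1 = 940.0 mL

940.0 mL


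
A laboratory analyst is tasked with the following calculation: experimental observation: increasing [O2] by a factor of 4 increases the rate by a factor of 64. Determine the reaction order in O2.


rate ∝ [O2]^n
4^n = 64 → n = 3
Order in O2: 3

3


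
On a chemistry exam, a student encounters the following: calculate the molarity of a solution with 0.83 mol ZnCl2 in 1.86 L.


M = n/V = 0.83/1.86 = 0.446 mol/L

0.446 M


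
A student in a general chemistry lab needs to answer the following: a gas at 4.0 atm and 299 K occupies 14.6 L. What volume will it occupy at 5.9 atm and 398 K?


P1V1/T1 = P2V2/T2
V2 = P1V1T2/(T1P2)
= 4.0×14.6×398/(299×5.9)
= 13.176 L

13.176 L


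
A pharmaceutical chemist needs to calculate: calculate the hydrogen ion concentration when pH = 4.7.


[H+] = 10^(-pH) = 10^(-4.7)
= 2.0×10^-5 M

2.0×10^-5 M


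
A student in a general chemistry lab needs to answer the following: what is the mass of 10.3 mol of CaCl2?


M(CaCl2) = 110.98 g/mol
mass = n × M = 10.3 × 110.98 = 1143.09 g

1143.09 g


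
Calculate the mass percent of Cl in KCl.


M(KCl) = 1×39.1 + 1×35.45 = 74.55 g/mol
Mass of Cl = 1 × 35.45 = 35.45 g/mol
% Cl = 35.45/74.55 × 100 = 47.55%

47.55%


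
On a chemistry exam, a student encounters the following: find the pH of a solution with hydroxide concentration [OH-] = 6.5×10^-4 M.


pOH = -log10([OH-]) = -log10(6.5×10^-4)
= 4 - log10(6.5) = 3.19
pH = 14 - pOH = 14 - 3.19 = 10.81

10.81
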